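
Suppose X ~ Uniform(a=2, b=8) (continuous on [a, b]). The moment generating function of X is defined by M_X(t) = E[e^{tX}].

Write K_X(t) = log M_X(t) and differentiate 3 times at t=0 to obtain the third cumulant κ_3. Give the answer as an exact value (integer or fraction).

M_X(t) = (e^(8*t) - e^(2*t))/(6*t)
K_X(t) = log M_X(t) = -log(t) + log(e^(8*t) - e^(2*t)) - log(6)
K′(t) = (8*t*e^(6*t) - 2*t - e^(6*t) + 1)/(t*e^(6*t) - t)
K′′(t) = (-36*t^2*e^(6*t) + e^(12*t) - 2*e^(6*t) + 1)/(t^2*e^(12*t) - 2*t^2*e^(6*t) + t^2)
K′′′(t) = (216*t^3*e^(12*t) + 216*t^3*e^(6*t) - 2*e^(18*t) + 6*e^(12*t) - 6*e^(6*t) + 2)/(t^3*e^(18*t) - 3*t^3*e^(12*t) + 3*t^3*e^(6*t) - t^3)

κ_3 = K′′′(0) = 0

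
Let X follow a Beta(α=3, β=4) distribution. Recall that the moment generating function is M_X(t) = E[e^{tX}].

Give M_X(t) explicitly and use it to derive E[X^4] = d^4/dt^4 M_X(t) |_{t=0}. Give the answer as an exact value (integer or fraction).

E[X^4] = M′′′′(0) = 1/14

M_X(t) = ₁F₁(3; 7; t)
M′(t) = 3*₁F₁(4; 8; t)/7
M′′(t) = 3*₁F₁(5; 9; t)/14
M′′′(t) = 5*₁F₁(6; 10; t)/42
M′′′′(t) = ₁F₁(7; 11; t)/14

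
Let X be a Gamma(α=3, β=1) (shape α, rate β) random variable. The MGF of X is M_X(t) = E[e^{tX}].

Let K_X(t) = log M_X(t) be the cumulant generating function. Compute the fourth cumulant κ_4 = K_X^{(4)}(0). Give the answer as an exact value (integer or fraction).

M_X(t) = (1 - t)^(-3)
K_X(t) = log M_X(t) = -3*log(1 - t)
dK/dt = -3/(t - 1)
d^2K/dt^2 = 3/(t^2 - 2*t + 1)
d^3K/dt^3 = -6/(t^3 - 3*t^2 + 3*t - 1)
d^4K/dt^4 = 18/(t^4 - 4*t^3 + 6*t^2 - 4*t + 1)

κ_4 = d^4K/dt^4 |_{t=0} = 18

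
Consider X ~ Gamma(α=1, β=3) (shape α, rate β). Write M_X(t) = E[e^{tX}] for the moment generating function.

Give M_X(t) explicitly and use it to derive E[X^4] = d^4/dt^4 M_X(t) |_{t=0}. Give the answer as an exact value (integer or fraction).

M_X(t) = 3/(3 - t)
dM/dt = 3/(t^2 - 6*t + 9)
d^2M/dt^2 = -6/(t^3 - 9*t^2 + 27*t - 27)
d^3M/dt^3 = 18/(t^4 - 12*t^3 + 54*t^2 - 108*t + 81)
d^4M/dt^4 = -72/(t^5 - 15*t^4 + 90*t^3 - 270*t^2 + 405*t - 243)

E[X^4] = d^4M/dt^4 |_{t=0} = 8/27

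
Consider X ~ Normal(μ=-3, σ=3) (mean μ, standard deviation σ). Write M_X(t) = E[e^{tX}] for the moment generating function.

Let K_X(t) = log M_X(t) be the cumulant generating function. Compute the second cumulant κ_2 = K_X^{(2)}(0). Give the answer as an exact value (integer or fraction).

κ_2 = d^2K/dt^2 |_{t=0} = 9

M_X(t) = e^(9*t^2/2 - 3*t)
K_X(t) = log M_X(t) = 9*t^2/2 - 3*t
dK/dt = 9*t - 3
d^2K/dt^2 = 9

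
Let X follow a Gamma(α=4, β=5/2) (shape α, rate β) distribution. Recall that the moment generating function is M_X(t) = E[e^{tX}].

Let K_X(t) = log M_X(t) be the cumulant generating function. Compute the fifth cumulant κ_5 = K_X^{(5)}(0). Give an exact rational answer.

κ_5 = D^5[K](0) = 3072/3125

M_X(t) = 625/(16*(5/2 - t)^4)
K_X(t) = log M_X(t) = -4*log(5/2 - t) - 4*log(2) + 4*log(5)
D^5[K](t) = -3072/(32*t^5 - 400*t^4 + 2000*t^3 - 5000*t^2 + 6250*t - 3125)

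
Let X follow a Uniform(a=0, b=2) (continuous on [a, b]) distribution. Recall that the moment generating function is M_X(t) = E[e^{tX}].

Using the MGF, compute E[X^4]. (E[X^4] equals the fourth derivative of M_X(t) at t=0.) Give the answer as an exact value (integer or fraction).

E[X^4] = D^4[M](0) = 16/5

M_X(t) = (e^(2*t) - 1)/(2*t)
D^4[M](t) = (8*t^4*e^(2*t) - 16*t^3*e^(2*t) + 24*t^2*e^(2*t) - 24*t*e^(2*t) + 12*e^(2*t) - 12)/t^5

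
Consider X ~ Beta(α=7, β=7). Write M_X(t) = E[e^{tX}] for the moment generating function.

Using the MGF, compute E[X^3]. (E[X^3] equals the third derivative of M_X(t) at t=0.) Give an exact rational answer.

M_X(t) = ₁F₁(7; 14; t)
M′(t) = ₁F₁(8; 15; t)/2
M′′(t) = 4*₁F₁(9; 16; t)/15
M′′′(t) = 3*₁F₁(10; 17; t)/20

E[X^3] = M′′′(0) = 3/20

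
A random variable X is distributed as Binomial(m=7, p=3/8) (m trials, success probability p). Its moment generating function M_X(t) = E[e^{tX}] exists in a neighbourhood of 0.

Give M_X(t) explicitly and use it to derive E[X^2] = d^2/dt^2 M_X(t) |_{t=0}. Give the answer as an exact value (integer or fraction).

M_X(t) = (3*e^(t)/8 + 5/8)^7

E[X^2] = M^(2)(0) = 273/32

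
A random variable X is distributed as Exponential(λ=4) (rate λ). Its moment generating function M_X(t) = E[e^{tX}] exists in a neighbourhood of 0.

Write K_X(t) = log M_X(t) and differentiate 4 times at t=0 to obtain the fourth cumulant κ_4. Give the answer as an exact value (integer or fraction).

M_X(t) = 4/(4 - t)
K_X(t) = log M_X(t) = -log(4 - t) + 2*log(2)
K′(t) = -1/(t - 4)
K′′(t) = 1/(t^2 - 8*t + 16)
K′′′(t) = -2/(t^3 - 12*t^2 + 48*t - 64)
K′′′′(t) = 6/(t^4 - 16*t^3 + 96*t^2 - 256*t + 256)

κ_4 = K′′′′(0) = 3/128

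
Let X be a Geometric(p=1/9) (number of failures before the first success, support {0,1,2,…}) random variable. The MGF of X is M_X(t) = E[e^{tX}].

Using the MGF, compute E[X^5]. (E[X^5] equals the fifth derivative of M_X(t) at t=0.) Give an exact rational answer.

E[X^5] = d^5M/dt^5 |_{t=0} = 4993928

M_X(t) = 1/(9*(1 - 8*e^(t)/9))
dM/dt = 8*e^(t)/(64*e^(2*t) - 144*e^(t) + 81)
d^2M/dt^2 = (-64*e^(2*t) - 72*e^(t))/(512*e^(3*t) - 1728*e^(2*t) + 1944*e^(t) - 729)
d^3M/dt^3 = (512*e^(3*t) + 2304*e^(2*t) + 648*e^(t))/(4096*e^(4*t) - 18432*e^(3*t) + 31104*e^(2*t) - 23328*e^(t) + 6561)
d^4M/dt^4 = (-4096*e^(4*t) - 50688*e^(3*t) - 57024*e^(2*t) - 5832*e^(t))/(32768*e^(5*t) - 184320*e^(4*t) + 414720*e^(3*t) - 466560*e^(2*t) + 262440*e^(t) - 59049)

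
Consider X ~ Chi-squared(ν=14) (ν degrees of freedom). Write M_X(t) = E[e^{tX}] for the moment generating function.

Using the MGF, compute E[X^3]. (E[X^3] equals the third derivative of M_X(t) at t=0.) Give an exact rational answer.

E[X^3] = M′′′(0) = 4032

M_X(t) = (1 - 2*t)^(-7)
M′(t) = 14/(256*t^8 - 1024*t^7 + 1792*t^6 - 1792*t^5 + 1120*t^4 - 448*t^3 + 112*t^2 - 16*t + 1)
M′′(t) = -224/(512*t^9 - 2304*t^8 + 4608*t^7 - 5376*t^6 + 4032*t^5 - 2016*t^4 + 672*t^3 - 144*t^2 + 18*t - 1)
M′′′(t) = 4032/(1024*t^10 - 5120*t^9 + 11520*t^8 - 15360*t^7 + 13440*t^6 - 8064*t^5 + 3360*t^4 - 960*t^3 + 180*t^2 - 20*t + 1)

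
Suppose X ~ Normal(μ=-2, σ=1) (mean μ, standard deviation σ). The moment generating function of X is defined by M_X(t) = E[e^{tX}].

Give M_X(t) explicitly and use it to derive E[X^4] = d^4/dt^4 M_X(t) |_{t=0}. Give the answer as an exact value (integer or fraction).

M_X(t) = e^(t^2/2 - 2*t)
M^(4)(t) = (t^4*e^(t^2/2) - 8*t^3*e^(t^2/2) + 30*t^2*e^(t^2/2) - 56*t*e^(t^2/2) + 43*e^(t^2/2))*e^(-2*t)

E[X^4] = M^(4)(0) = 43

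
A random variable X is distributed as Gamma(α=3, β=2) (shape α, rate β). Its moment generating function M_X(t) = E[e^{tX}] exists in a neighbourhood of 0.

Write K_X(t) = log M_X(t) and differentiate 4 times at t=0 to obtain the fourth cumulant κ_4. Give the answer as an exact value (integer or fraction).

M_X(t) = 8/(2 - t)^3
K_X(t) = log M_X(t) = -3*log(2 - t) + 3*log(2)
dK/dt = -3/(t - 2)
d^2K/dt^2 = 3/(t^2 - 4*t + 4)
d^3K/dt^3 = -6/(t^3 - 6*t^2 + 12*t - 8)
d^4K/dt^4 = 18/(t^4 - 8*t^3 + 24*t^2 - 32*t + 16)

κ_4 = d^4K/dt^4 |_{t=0} = 9/8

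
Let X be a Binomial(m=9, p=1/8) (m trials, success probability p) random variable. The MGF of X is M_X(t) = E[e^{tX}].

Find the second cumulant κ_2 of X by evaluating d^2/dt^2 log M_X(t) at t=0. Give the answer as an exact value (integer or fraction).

M_X(t) = (e^(t)/8 + 7/8)^9
K_X(t) = log M_X(t) = 9*log(e^(t)/8 + 7/8)
K^(2)(t) = 63*e^(t)/(e^(2*t) + 14*e^(t) + 49)

κ_2 = K^(2)(0) = 63/64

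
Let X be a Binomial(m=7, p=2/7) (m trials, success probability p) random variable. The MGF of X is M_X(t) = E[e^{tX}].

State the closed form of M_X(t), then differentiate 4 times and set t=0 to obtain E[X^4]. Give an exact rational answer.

M_X(t) = (2*e^(t)/7 + 5/7)^7
M′(t) = 128*e^(7*t)/117649 + 1920*e^(6*t)/117649 + 12000*e^(5*t)/117649 + 40000*e^(4*t)/117649 + 75000*e^(3*t)/117649 + 75000*e^(2*t)/117649 + 31250*e^(t)/117649
M′′(t) = 128*e^(7*t)/16807 + 11520*e^(6*t)/117649 + 60000*e^(5*t)/117649 + 160000*e^(4*t)/117649 + 225000*e^(3*t)/117649 + 150000*e^(2*t)/117649 + 31250*e^(t)/117649
M′′′(t) = 128*e^(7*t)/2401 + 69120*e^(6*t)/117649 + 300000*e^(5*t)/117649 + 640000*e^(4*t)/117649 + 675000*e^(3*t)/117649 + 300000*e^(2*t)/117649 + 31250*e^(t)/117649
M′′′′(t) = 128*e^(7*t)/343 + 414720*e^(6*t)/117649 + 1500000*e^(5*t)/117649 + 2560000*e^(4*t)/117649 + 2025000*e^(3*t)/117649 + 600000*e^(2*t)/117649 + 31250*e^(t)/117649

E[X^4] = M′′′′(0) = 20918/343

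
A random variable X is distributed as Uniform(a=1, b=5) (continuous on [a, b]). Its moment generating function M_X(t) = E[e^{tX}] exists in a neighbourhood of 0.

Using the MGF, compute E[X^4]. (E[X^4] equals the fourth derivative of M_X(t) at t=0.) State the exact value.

M_X(t) = (e^(5*t) - e^(t))/(4*t)
M′(t) = (5*t*e^(5*t) - t*e^(t) - e^(5*t) + e^(t))/(4*t^2)
M′′(t) = (25*t^2*e^(5*t) - t^2*e^(t) - 10*t*e^(5*t) + 2*t*e^(t) + 2*e^(5*t) - 2*e^(t))/(4*t^3)
M′′′(t) = (125*t^3*e^(5*t) - t^3*e^(t) - 75*t^2*e^(5*t) + 3*t^2*e^(t) + 30*t*e^(5*t) - 6*t*e^(t) - 6*e^(5*t) + 6*e^(t))/(4*t^4)
M′′′′(t) = (625*t^4*e^(5*t) - t^4*e^(t) - 500*t^3*e^(5*t) + 4*t^3*e^(t) + 300*t^2*e^(5*t) - 12*t^2*e^(t) - 120*t*e^(5*t) + 24*t*e^(t) + 24*e^(5*t) - 24*e^(t))/(4*t^5)

E[X^4] = M′′′′(0) = 781/5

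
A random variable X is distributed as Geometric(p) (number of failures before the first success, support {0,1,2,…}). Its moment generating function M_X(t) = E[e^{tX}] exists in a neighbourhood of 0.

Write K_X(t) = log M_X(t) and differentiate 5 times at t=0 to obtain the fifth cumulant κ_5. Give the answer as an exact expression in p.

κ_5 = K′′′′′(0) = (p^4 - 15*p^3 + 50*p^2 - 60*p + 24)/p^5

M_X(t) = p/(-(1 - p)*e^(t) + 1)
K_X(t) = log M_X(t) = log(p) - log(-(1 - p)*e^(t) + 1)
K′(t) = (-p*e^(t) + e^(t))/(p*e^(t) - e^(t) + 1)
K′′(t) = (-p*e^(t) + e^(t))/(p^2*e^(2*t) - 2*p*e^(2*t) + 2*p*e^(t) + e^(2*t) - 2*e^(t) + 1)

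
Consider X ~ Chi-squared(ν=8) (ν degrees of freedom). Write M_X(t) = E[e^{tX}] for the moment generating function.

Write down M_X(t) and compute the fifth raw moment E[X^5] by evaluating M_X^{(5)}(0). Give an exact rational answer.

E[X^5] = d^5M/dt^5 |_{t=0} = 215040

M_X(t) = (1 - 2*t)^(-4)
dM/dt = -8/(32*t^5 - 80*t^4 + 80*t^3 - 40*t^2 + 10*t - 1)
d^2M/dt^2 = 80/(64*t^6 - 192*t^5 + 240*t^4 - 160*t^3 + 60*t^2 - 12*t + 1)
d^3M/dt^3 = -960/(128*t^7 - 448*t^6 + 672*t^5 - 560*t^4 + 280*t^3 - 84*t^2 + 14*t - 1)
d^4M/dt^4 = 13440/(256*t^8 - 1024*t^7 + 1792*t^6 - 1792*t^5 + 1120*t^4 - 448*t^3 + 112*t^2 - 16*t + 1)
d^5M/dt^5 = -215040/(512*t^9 - 2304*t^8 + 4608*t^7 - 5376*t^6 + 4032*t^5 - 2016*t^4 + 672*t^3 - 144*t^2 + 18*t - 1)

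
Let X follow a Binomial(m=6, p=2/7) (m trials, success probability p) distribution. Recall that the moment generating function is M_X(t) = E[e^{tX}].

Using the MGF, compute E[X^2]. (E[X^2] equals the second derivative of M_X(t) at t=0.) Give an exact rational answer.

E[X^2] = D^2[M](0) = 204/49

M_X(t) = (2*e^(t)/7 + 5/7)^6
D^2[M](t) = 2304*e^(6*t)/117649 + 24000*e^(5*t)/117649 + 96000*e^(4*t)/117649 + 180000*e^(3*t)/117649 + 150000*e^(2*t)/117649 + 37500*e^(t)/117649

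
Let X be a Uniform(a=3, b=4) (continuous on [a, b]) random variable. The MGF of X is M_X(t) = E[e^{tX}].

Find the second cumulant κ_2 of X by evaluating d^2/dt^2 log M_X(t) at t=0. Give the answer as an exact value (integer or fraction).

κ_2 = K′′(0) = 1/12

M_X(t) = (e^(4*t) - e^(3*t))/t
K_X(t) = log M_X(t) = -log(t) + log(e^(4*t) - e^(3*t))
K′(t) = (4*t*e^(t) - 3*t - e^(t) + 1)/(t*e^(t) - t)
K′′(t) = (-t^2*e^(t) + e^(2*t) - 2*e^(t) + 1)/(t^2*e^(2*t) - 2*t^2*e^(t) + t^2)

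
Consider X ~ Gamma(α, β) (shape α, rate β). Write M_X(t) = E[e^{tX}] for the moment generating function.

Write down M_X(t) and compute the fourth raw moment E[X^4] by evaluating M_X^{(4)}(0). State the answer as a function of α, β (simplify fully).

E[X^4] = D^4[M](0) = α*(α^3 + 6*α^2 + 11*α + 6)/β^4

M_X(t) = (β/(β - t))^α
D^4[M](t) = (α^4*β^α*(1/(β - t))^α + 6*α^3*β^α*(1/(β - t))^α + 11*α^2*β^α*(1/(β - t))^α + 6*α*β^α*(1/(β - t))^α)/(β^4 - 4*β^3*t + 6*β^2*t^2 - 4*β*t^3 + t^4)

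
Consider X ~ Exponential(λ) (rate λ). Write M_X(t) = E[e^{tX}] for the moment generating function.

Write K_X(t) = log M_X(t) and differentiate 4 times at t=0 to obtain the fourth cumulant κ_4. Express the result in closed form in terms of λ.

M_X(t) = λ/(λ - t)
K_X(t) = log M_X(t) = log(λ) - log(λ - t)
K^(4)(t) = 6/(λ^4 - 4*λ^3*t + 6*λ^2*t^2 - 4*λ*t^3 + t^4)

κ_4 = K^(4)(0) = 6/λ^4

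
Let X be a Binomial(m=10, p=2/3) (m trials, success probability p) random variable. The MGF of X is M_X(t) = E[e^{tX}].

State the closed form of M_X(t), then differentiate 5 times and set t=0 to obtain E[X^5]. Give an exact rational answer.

M_X(t) = (2*e^(t)/3 + 1/3)^10

E[X^5] = M^(5)(0) = 178900/9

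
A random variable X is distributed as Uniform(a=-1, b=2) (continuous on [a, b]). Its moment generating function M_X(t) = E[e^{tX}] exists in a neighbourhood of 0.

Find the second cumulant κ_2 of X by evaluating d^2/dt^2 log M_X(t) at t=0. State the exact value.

κ_2 = K^(2)(0) = 3/4

M_X(t) = (e^(2*t) - e^(-t))/(3*t)
K_X(t) = log M_X(t) = -log(t) + log(e^(2*t) - e^(-t)) - log(3)
K^(2)(t) = (-9*t^2*e^(3*t) + e^(6*t) - 2*e^(3*t) + 1)/(t^2*e^(6*t) - 2*t^2*e^(3*t) + t^2)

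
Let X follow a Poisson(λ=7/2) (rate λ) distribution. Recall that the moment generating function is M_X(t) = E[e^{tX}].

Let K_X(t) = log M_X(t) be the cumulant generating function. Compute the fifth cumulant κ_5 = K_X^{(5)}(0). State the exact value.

M_X(t) = e^(7*e^(t)/2 - 7/2)
K_X(t) = log M_X(t) = 7*e^(t)/2 - 7/2
K′(t) = 7*e^(t)/2
K′′(t) = 7*e^(t)/2
K′′′(t) = 7*e^(t)/2
K′′′′(t) = 7*e^(t)/2
K′′′′′(t) = 7*e^(t)/2

κ_5 = K′′′′′(0) = 7/2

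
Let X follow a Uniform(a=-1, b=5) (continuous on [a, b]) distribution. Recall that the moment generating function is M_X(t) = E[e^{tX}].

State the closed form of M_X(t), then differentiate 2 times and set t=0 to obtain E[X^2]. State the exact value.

E[X^2] = M^(2)(0) = 7

M_X(t) = (e^(5*t) - e^(-t))/(6*t)
M^(2)(t) = (25*t^2*e^(6*t) - t^2 - 10*t*e^(6*t) - 2*t + 2*e^(6*t) - 2)*e^(-t)/(6*t^3)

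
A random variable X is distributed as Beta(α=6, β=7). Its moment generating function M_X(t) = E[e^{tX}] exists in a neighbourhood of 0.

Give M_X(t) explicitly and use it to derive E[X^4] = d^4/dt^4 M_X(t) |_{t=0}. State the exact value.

E[X^4] = M′′′′(0) = 9/130

M_X(t) = ₁F₁(6; 13; t)
M′(t) = 6*₁F₁(7; 14; t)/13
M′′(t) = 3*₁F₁(8; 15; t)/13
M′′′(t) = 8*₁F₁(9; 16; t)/65
M′′′′(t) = 9*₁F₁(10; 17; t)/130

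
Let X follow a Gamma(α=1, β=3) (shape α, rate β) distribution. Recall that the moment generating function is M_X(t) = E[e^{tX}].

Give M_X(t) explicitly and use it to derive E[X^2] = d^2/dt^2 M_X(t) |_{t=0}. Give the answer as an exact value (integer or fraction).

E[X^2] = D^2[M](0) = 2/9

M_X(t) = 3/(3 - t)
D^2[M](t) = -6/(t^3 - 9*t^2 + 27*t - 27)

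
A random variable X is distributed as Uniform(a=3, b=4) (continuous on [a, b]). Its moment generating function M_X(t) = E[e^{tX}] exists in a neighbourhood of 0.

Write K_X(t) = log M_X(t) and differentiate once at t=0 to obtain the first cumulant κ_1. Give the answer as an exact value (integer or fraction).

M_X(t) = (e^(4*t) - e^(3*t))/t
K_X(t) = log M_X(t) = -log(t) + log(e^(4*t) - e^(3*t))
D[K](t) = (4*t*e^(t) - 3*t - e^(t) + 1)/(t*e^(t) - t)

κ_1 = D[K](0) = 7/2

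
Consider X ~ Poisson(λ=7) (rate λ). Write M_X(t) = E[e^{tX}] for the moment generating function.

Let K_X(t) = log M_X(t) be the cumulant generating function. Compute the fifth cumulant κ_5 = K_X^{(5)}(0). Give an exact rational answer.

M_X(t) = e^(7*e^(t) - 7)
K_X(t) = log M_X(t) = 7*e^(t) - 7
K′(t) = 7*e^(t)
K′′(t) = 7*e^(t)
K′′′(t) = 7*e^(t)
K′′′′(t) = 7*e^(t)
K′′′′′(t) = 7*e^(t)

κ_5 = K′′′′′(0) = 7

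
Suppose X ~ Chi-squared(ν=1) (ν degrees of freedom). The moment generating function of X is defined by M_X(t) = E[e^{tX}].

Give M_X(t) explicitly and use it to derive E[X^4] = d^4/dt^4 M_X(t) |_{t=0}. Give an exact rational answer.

M_X(t) = 1/√(1 - 2*t)
dM/dt = -1/(2*t*√(1 - 2*t) - √(1 - 2*t))
d^2M/dt^2 = 3/(4*t^2*√(1 - 2*t) - 4*t*√(1 - 2*t) + √(1 - 2*t))
d^3M/dt^3 = -15/(8*t^3*√(1 - 2*t) - 12*t^2*√(1 - 2*t) + 6*t*√(1 - 2*t) - √(1 - 2*t))
d^4M/dt^4 = 105/(16*t^4*√(1 - 2*t) - 32*t^3*√(1 - 2*t) + 24*t^2*√(1 - 2*t) - 8*t*√(1 - 2*t) + √(1 - 2*t))

E[X^4] = d^4M/dt^4 |_{t=0} = 105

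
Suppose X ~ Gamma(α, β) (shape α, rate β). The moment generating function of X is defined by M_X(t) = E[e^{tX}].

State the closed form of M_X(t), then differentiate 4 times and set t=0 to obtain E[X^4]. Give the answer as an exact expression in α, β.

E[X^4] = M^(4)(0) = α*(α^3 + 6*α^2 + 11*α + 6)/β^4

M_X(t) = (β/(β - t))^α
M^(4)(t) = (α^4*β^α*(1/(β - t))^α + 6*α^3*β^α*(1/(β - t))^α + 11*α^2*β^α*(1/(β - t))^α + 6*α*β^α*(1/(β - t))^α)/(β^4 - 4*β^3*t + 6*β^2*t^2 - 4*β*t^3 + t^4)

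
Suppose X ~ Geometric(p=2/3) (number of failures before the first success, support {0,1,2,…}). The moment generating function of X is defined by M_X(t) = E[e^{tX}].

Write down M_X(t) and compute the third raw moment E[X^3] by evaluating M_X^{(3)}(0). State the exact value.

E[X^3] = M^(3)(0) = 11/4

M_X(t) = 2/(3*(1 - e^(t)/3))
M^(3)(t) = (2*e^(3*t) + 24*e^(2*t) + 18*e^(t))/(e^(4*t) - 12*e^(3*t) + 54*e^(2*t) - 108*e^(t) + 81)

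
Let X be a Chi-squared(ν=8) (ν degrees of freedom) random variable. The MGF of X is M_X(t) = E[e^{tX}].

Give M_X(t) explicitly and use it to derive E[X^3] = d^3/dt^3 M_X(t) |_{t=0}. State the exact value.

M_X(t) = (1 - 2*t)^(-4)
dM/dt = -8/(32*t^5 - 80*t^4 + 80*t^3 - 40*t^2 + 10*t - 1)
d^2M/dt^2 = 80/(64*t^6 - 192*t^5 + 240*t^4 - 160*t^3 + 60*t^2 - 12*t + 1)
d^3M/dt^3 = -960/(128*t^7 - 448*t^6 + 672*t^5 - 560*t^4 + 280*t^3 - 84*t^2 + 14*t - 1)

E[X^3] = d^3M/dt^3 |_{t=0} = 960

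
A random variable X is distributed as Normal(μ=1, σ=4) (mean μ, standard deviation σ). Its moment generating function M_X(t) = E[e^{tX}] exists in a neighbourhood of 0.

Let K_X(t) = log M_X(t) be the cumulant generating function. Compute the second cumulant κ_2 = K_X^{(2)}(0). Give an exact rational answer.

M_X(t) = e^(8*t^2 + t)
K_X(t) = log M_X(t) = 8*t^2 + t
D^2[K](t) = 16

κ_2 = D^2[K](0) = 16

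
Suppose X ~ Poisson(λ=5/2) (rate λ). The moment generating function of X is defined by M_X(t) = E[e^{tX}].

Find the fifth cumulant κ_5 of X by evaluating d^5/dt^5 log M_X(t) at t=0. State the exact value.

M_X(t) = e^(5*e^(t)/2 - 5/2)
K_X(t) = log M_X(t) = 5*e^(t)/2 - 5/2
D^5[K](t) = 5*e^(t)/2

κ_5 = D^5[K](0) = 5/2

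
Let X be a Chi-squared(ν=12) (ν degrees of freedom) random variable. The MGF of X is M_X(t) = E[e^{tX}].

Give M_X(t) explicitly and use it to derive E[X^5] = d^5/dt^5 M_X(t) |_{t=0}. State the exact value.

E[X^5] = d^5M/dt^5 |_{t=0} = 967680

M_X(t) = (1 - 2*t)^(-6)
dM/dt = -12/(128*t^7 - 448*t^6 + 672*t^5 - 560*t^4 + 280*t^3 - 84*t^2 + 14*t - 1)
d^2M/dt^2 = 168/(256*t^8 - 1024*t^7 + 1792*t^6 - 1792*t^5 + 1120*t^4 - 448*t^3 + 112*t^2 - 16*t + 1)
d^3M/dt^3 = -2688/(512*t^9 - 2304*t^8 + 4608*t^7 - 5376*t^6 + 4032*t^5 - 2016*t^4 + 672*t^3 - 144*t^2 + 18*t - 1)
d^4M/dt^4 = 48384/(1024*t^10 - 5120*t^9 + 11520*t^8 - 15360*t^7 + 13440*t^6 - 8064*t^5 + 3360*t^4 - 960*t^3 + 180*t^2 - 20*t + 1)
d^5M/dt^5 = -967680/(2048*t^11 - 11264*t^10 + 28160*t^9 - 42240*t^8 + 42240*t^7 - 29568*t^6 + 14784*t^5 - 5280*t^4 + 1320*t^3 - 220*t^2 + 22*t - 1)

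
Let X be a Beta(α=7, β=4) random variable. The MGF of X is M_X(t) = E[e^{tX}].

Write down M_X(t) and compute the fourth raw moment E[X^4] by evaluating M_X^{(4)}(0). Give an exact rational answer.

E[X^4] = M′′′′(0) = 30/143

M_X(t) = ₁F₁(7; 11; t)
M′(t) = 7*₁F₁(8; 12; t)/11
M′′(t) = 14*₁F₁(9; 13; t)/33
M′′′(t) = 42*₁F₁(10; 14; t)/143
M′′′′(t) = 30*₁F₁(11; 15; t)/143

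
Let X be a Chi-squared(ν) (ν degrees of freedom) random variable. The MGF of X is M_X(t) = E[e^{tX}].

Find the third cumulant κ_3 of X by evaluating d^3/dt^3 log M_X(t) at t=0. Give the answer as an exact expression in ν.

κ_3 = K′′′(0) = 8*ν

M_X(t) = (1 - 2*t)^(-ν/2)
K_X(t) = log M_X(t) = -ν*log(1 - 2*t)/2
K′(t) = -ν/(2*t - 1)
K′′(t) = 2*ν/(4*t^2 - 4*t + 1)
K′′′(t) = -8*ν/(8*t^3 - 12*t^2 + 6*t - 1)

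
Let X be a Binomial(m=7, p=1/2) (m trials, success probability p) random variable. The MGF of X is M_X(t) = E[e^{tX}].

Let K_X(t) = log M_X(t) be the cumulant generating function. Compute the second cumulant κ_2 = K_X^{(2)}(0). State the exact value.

κ_2 = K′′(0) = 7/4

M_X(t) = (e^(t)/2 + 1/2)^7
K_X(t) = log M_X(t) = 7*log(e^(t)/2 + 1/2)
K′(t) = 7*e^(t)/(e^(t) + 1)
K′′(t) = 7*e^(t)/(e^(2*t) + 2*e^(t) + 1)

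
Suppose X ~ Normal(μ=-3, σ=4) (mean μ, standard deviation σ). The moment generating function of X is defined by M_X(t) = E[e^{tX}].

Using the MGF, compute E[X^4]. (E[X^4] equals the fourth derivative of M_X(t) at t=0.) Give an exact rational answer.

M_X(t) = e^(8*t^2 - 3*t)
M^(4)(t) = (65536*t^4*e^(8*t^2) - 49152*t^3*e^(8*t^2) + 38400*t^2*e^(8*t^2) - 10944*t*e^(8*t^2) + 1713*e^(8*t^2))*e^(-3*t)

E[X^4] = M^(4)(0) = 1713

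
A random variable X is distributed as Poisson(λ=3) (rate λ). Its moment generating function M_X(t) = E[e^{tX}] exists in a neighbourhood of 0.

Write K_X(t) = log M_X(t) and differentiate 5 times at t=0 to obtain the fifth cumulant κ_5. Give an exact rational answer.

M_X(t) = e^(3*e^(t) - 3)
K_X(t) = log M_X(t) = 3*e^(t) - 3
K^(5)(t) = 3*e^(t)

κ_5 = K^(5)(0) = 3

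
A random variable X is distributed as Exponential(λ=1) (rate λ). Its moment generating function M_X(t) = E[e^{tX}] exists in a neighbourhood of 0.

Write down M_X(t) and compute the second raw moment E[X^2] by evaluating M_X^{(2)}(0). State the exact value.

E[X^2] = D^2[M](0) = 2

M_X(t) = 1/(1 - t)
D^2[M](t) = -2/(t^3 - 3*t^2 + 3*t - 1)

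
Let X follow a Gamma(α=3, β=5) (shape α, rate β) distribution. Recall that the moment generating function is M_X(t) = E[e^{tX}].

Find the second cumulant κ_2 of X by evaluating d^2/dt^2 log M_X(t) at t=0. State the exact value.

κ_2 = K^(2)(0) = 3/25

M_X(t) = 125/(5 - t)^3
K_X(t) = log M_X(t) = -3*log(5 - t) + 3*log(5)
K^(2)(t) = 3/(t^2 - 10*t + 25)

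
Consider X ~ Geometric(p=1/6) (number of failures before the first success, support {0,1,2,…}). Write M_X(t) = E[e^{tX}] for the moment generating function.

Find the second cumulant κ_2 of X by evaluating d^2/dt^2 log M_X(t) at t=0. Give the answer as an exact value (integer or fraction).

κ_2 = d^2K/dt^2 |_{t=0} = 30

M_X(t) = 1/(6*(1 - 5*e^(t)/6))
K_X(t) = log M_X(t) = -log(1 - 5*e^(t)/6) - log(6)
dK/dt = -5*e^(t)/(5*e^(t) - 6)
d^2K/dt^2 = 30*e^(t)/(25*e^(2*t) - 60*e^(t) + 36)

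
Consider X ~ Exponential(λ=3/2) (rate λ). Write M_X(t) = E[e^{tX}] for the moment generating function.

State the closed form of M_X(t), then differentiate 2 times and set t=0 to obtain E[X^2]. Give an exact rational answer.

M_X(t) = 3/(2*(3/2 - t))
M′(t) = 6/(4*t^2 - 12*t + 9)
M′′(t) = -24/(8*t^3 - 36*t^2 + 54*t - 27)

E[X^2] = M′′(0) = 8/9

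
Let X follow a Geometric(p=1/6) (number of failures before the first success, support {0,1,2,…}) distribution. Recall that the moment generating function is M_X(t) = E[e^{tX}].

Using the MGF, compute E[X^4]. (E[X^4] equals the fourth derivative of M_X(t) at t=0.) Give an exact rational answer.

E[X^4] = M′′′′(0) = 19855

M_X(t) = 1/(6*(1 - 5*e^(t)/6))
M′(t) = 5*e^(t)/(25*e^(2*t) - 60*e^(t) + 36)
M′′(t) = (-25*e^(2*t) - 30*e^(t))/(125*e^(3*t) - 450*e^(2*t) + 540*e^(t) - 216)
M′′′(t) = (125*e^(3*t) + 600*e^(2*t) + 180*e^(t))/(625*e^(4*t) - 3000*e^(3*t) + 5400*e^(2*t) - 4320*e^(t) + 1296)
M′′′′(t) = (-625*e^(4*t) - 8250*e^(3*t) - 9900*e^(2*t) - 1080*e^(t))/(3125*e^(5*t) - 18750*e^(4*t) + 45000*e^(3*t) - 54000*e^(2*t) + 32400*e^(t) - 7776)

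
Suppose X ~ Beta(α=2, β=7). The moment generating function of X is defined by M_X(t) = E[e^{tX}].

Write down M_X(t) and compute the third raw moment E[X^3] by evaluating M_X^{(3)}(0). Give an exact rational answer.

M_X(t) = ₁F₁(2; 9; t)
D^3[M](t) = 4*₁F₁(5; 12; t)/165

E[X^3] = D^3[M](0) = 4/165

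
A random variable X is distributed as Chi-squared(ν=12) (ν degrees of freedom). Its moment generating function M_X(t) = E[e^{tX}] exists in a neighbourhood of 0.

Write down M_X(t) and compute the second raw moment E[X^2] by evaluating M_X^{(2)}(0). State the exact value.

M_X(t) = (1 - 2*t)^(-6)
M′(t) = -12/(128*t^7 - 448*t^6 + 672*t^5 - 560*t^4 + 280*t^3 - 84*t^2 + 14*t - 1)
M′′(t) = 168/(256*t^8 - 1024*t^7 + 1792*t^6 - 1792*t^5 + 1120*t^4 - 448*t^3 + 112*t^2 - 16*t + 1)

E[X^2] = M′′(0) = 168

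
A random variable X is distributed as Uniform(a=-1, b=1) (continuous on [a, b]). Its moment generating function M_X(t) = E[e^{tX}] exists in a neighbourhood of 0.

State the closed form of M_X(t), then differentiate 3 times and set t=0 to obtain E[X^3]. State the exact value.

M_X(t) = (e^(t) - e^(-t))/(2*t)
dM/dt = (t*e^(2*t) + t - e^(2*t) + 1)*e^(-t)/(2*t^2)
d^2M/dt^2 = (t^2*e^(2*t) - t^2 - 2*t*e^(2*t) - 2*t + 2*e^(2*t) - 2)*e^(-t)/(2*t^3)
d^3M/dt^3 = (t^3*e^(2*t) + t^3 - 3*t^2*e^(2*t) + 3*t^2 + 6*t*e^(2*t) + 6*t - 6*e^(2*t) + 6)*e^(-t)/(2*t^4)

E[X^3] = d^3M/dt^3 |_{t=0} = 0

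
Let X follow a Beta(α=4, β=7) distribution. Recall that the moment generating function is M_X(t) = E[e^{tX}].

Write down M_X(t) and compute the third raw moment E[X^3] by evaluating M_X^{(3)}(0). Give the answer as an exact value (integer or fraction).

E[X^3] = d^3M/dt^3 |_{t=0} = 10/143

M_X(t) = ₁F₁(4; 11; t)
dM/dt = 4*₁F₁(5; 12; t)/11
d^2M/dt^2 = 5*₁F₁(6; 13; t)/33
d^3M/dt^3 = 10*₁F₁(7; 14; t)/143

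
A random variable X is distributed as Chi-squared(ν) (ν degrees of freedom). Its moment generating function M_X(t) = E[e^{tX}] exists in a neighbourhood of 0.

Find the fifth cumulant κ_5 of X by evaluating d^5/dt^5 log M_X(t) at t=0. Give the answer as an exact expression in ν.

M_X(t) = (1 - 2*t)^(-ν/2)
K_X(t) = log M_X(t) = -ν*log(1 - 2*t)/2
K′(t) = -ν/(2*t - 1)
K′′(t) = 2*ν/(4*t^2 - 4*t + 1)
K′′′(t) = -8*ν/(8*t^3 - 12*t^2 + 6*t - 1)
K′′′′(t) = 48*ν/(16*t^4 - 32*t^3 + 24*t^2 - 8*t + 1)
K′′′′′(t) = -384*ν/(32*t^5 - 80*t^4 + 80*t^3 - 40*t^2 + 10*t - 1)

κ_5 = K′′′′′(0) = 384*ν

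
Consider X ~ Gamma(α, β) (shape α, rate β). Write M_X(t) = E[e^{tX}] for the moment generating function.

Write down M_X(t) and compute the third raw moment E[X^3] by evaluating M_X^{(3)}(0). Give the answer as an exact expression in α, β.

E[X^3] = M^(3)(0) = α*(α^2 + 3*α + 2)/β^3

M_X(t) = (β/(β - t))^α
M^(3)(t) = (-α^3*β^α*(1/(β - t))^α - 3*α^2*β^α*(1/(β - t))^α - 2*α*β^α*(1/(β - t))^α)/(-β^3 + 3*β^2*t - 3*β*t^2 + t^3)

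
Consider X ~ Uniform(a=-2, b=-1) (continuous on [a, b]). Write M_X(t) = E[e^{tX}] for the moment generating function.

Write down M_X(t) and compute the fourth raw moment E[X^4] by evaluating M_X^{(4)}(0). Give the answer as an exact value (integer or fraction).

E[X^4] = d^4M/dt^4 |_{t=0} = 31/5

M_X(t) = (e^(-t) - e^(-2*t))/t
dM/dt = (-t*e^(t) + 2*t - e^(t) + 1)*e^(-2*t)/t^2
d^2M/dt^2 = (t^2*e^(t) - 4*t^2 + 2*t*e^(t) - 4*t + 2*e^(t) - 2)*e^(-2*t)/t^3
d^3M/dt^3 = (-t^3*e^(t) + 8*t^3 - 3*t^2*e^(t) + 12*t^2 - 6*t*e^(t) + 12*t - 6*e^(t) + 6)*e^(-2*t)/t^4
d^4M/dt^4 = (t^4*e^(t) - 16*t^4 + 4*t^3*e^(t) - 32*t^3 + 12*t^2*e^(t) - 48*t^2 + 24*t*e^(t) - 48*t + 24*e^(t) - 24)*e^(-2*t)/t^5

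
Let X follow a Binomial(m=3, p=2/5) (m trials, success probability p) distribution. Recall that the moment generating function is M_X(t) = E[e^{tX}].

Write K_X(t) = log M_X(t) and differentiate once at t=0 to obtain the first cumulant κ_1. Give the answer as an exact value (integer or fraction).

M_X(t) = (2*e^(t)/5 + 3/5)^3
K_X(t) = log M_X(t) = 3*log(2*e^(t)/5 + 3/5)
K^(1)(t) = 6*e^(t)/(2*e^(t) + 3)

κ_1 = K^(1)(0) = 6/5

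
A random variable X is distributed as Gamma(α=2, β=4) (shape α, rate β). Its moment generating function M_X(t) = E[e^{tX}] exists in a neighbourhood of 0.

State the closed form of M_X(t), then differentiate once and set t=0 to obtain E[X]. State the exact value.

M_X(t) = 16/(4 - t)^2
M^(1)(t) = -32/(t^3 - 12*t^2 + 48*t - 64)

E[X] = M^(1)(0) = 1/2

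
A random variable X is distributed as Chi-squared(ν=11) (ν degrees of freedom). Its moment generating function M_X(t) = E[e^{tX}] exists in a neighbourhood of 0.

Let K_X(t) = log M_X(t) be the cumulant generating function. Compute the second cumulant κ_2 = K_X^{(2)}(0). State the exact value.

κ_2 = d^2K/dt^2 |_{t=0} = 22

M_X(t) = (1 - 2*t)^(-11/2)
K_X(t) = log M_X(t) = -11*log(1 - 2*t)/2
dK/dt = -11/(2*t - 1)
d^2K/dt^2 = 22/(4*t^2 - 4*t + 1)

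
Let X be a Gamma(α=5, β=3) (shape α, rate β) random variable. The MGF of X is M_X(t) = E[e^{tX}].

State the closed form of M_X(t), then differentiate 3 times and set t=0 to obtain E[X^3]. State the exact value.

M_X(t) = 243/(3 - t)^5
D^3[M](t) = 51030/(t^8 - 24*t^7 + 252*t^6 - 1512*t^5 + 5670*t^4 - 13608*t^3 + 20412*t^2 - 17496*t + 6561)

E[X^3] = D^3[M](0) = 70/9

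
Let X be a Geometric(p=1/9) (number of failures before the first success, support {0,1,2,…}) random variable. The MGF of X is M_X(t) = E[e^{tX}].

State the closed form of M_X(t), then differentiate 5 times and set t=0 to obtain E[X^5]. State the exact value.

M_X(t) = 1/(9*(1 - 8*e^(t)/9))
dM/dt = 8*e^(t)/(64*e^(2*t) - 144*e^(t) + 81)
d^2M/dt^2 = (-64*e^(2*t) - 72*e^(t))/(512*e^(3*t) - 1728*e^(2*t) + 1944*e^(t) - 729)
d^3M/dt^3 = (512*e^(3*t) + 2304*e^(2*t) + 648*e^(t))/(4096*e^(4*t) - 18432*e^(3*t) + 31104*e^(2*t) - 23328*e^(t) + 6561)
d^4M/dt^4 = (-4096*e^(4*t) - 50688*e^(3*t) - 57024*e^(2*t) - 5832*e^(t))/(32768*e^(5*t) - 184320*e^(4*t) + 414720*e^(3*t) - 466560*e^(2*t) + 262440*e^(t) - 59049)

E[X^5] = d^5M/dt^5 |_{t=0} = 4993928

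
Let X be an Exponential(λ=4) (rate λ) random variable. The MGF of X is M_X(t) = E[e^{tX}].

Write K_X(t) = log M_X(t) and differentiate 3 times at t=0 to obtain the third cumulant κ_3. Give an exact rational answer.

κ_3 = d^3K/dt^3 |_{t=0} = 1/32

M_X(t) = 4/(4 - t)
K_X(t) = log M_X(t) = -log(4 - t) + 2*log(2)
dK/dt = -1/(t - 4)
d^2K/dt^2 = 1/(t^2 - 8*t + 16)
d^3K/dt^3 = -2/(t^3 - 12*t^2 + 48*t - 64)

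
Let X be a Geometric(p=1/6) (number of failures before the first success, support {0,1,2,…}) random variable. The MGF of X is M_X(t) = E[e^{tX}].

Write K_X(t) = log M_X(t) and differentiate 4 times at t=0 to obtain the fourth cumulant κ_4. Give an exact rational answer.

κ_4 = d^4K/dt^4 |_{t=0} = 5430

M_X(t) = 1/(6*(1 - 5*e^(t)/6))
K_X(t) = log M_X(t) = -log(1 - 5*e^(t)/6) - log(6)
dK/dt = -5*e^(t)/(5*e^(t) - 6)
d^2K/dt^2 = 30*e^(t)/(25*e^(2*t) - 60*e^(t) + 36)
d^3K/dt^3 = (-150*e^(2*t) - 180*e^(t))/(125*e^(3*t) - 450*e^(2*t) + 540*e^(t) - 216)
d^4K/dt^4 = (750*e^(3*t) + 3600*e^(2*t) + 1080*e^(t))/(625*e^(4*t) - 3000*e^(3*t) + 5400*e^(2*t) - 4320*e^(t) + 1296)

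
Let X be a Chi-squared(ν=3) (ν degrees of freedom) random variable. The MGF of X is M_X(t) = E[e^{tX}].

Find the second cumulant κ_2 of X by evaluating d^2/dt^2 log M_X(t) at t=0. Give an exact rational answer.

κ_2 = D^2[K](0) = 6

M_X(t) = (1 - 2*t)^(-3/2)
K_X(t) = log M_X(t) = -3*log(1 - 2*t)/2
D^2[K](t) = 6/(4*t^2 - 4*t + 1)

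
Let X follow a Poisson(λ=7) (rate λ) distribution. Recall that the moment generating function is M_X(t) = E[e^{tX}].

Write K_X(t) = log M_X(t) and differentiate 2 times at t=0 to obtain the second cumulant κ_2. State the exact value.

M_X(t) = e^(7*e^(t) - 7)
K_X(t) = log M_X(t) = 7*e^(t) - 7
K^(2)(t) = 7*e^(t)

κ_2 = K^(2)(0) = 7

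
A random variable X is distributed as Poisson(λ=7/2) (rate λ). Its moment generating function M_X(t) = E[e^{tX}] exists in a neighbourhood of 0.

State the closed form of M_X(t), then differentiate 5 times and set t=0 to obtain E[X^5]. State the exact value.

M_X(t) = e^(7*e^(t)/2 - 7/2)
M^(5)(t) = (16807*e^(5*t)*e^(7*e^(t)/2) + 48020*e^(4*t)*e^(7*e^(t)/2) + 34300*e^(3*t)*e^(7*e^(t)/2) + 5880*e^(2*t)*e^(7*e^(t)/2) + 112*e^(t)*e^(7*e^(t)/2))*e^(-7/2)/32

E[X^5] = M^(5)(0) = 105119/32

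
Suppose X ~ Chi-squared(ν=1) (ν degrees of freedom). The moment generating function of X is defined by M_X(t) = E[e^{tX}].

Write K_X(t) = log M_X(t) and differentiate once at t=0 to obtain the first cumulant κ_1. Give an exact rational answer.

κ_1 = dK/dt |_{t=0} = 1

M_X(t) = 1/√(1 - 2*t)
K_X(t) = log M_X(t) = -log(1 - 2*t)/2
dK/dt = -1/(2*t - 1)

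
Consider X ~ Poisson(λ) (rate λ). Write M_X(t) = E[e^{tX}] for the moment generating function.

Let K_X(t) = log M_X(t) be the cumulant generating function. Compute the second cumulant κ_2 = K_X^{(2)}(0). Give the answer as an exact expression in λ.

κ_2 = K′′(0) = λ

M_X(t) = e^(λ*(e^(t) - 1))
K_X(t) = log M_X(t) = λ*(e^(t) - 1)
K′(t) = λ*e^(t)
K′′(t) = λ*e^(t)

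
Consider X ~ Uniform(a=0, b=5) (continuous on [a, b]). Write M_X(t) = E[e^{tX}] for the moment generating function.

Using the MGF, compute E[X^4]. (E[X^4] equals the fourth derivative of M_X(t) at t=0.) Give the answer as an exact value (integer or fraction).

E[X^4] = D^4[M](0) = 125

M_X(t) = (e^(5*t) - 1)/(5*t)
D^4[M](t) = (625*t^4*e^(5*t) - 500*t^3*e^(5*t) + 300*t^2*e^(5*t) - 120*t*e^(5*t) + 24*e^(5*t) - 24)/(5*t^5)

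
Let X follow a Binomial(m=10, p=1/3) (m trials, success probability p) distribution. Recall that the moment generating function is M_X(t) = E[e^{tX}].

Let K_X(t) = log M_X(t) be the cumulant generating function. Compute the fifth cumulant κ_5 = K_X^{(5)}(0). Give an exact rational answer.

M_X(t) = (e^(t)/3 + 2/3)^10
K_X(t) = log M_X(t) = 10*log(e^(t)/3 + 2/3)
K^(5)(t) = (-20*e^(4*t) + 440*e^(3*t) - 880*e^(2*t) + 160*e^(t))/(e^(5*t) + 10*e^(4*t) + 40*e^(3*t) + 80*e^(2*t) + 80*e^(t) + 32)

κ_5 = K^(5)(0) = -100/81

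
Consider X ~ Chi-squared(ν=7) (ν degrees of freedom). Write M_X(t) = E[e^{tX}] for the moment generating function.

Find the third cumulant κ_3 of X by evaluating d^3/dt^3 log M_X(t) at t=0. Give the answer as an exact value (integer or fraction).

M_X(t) = (1 - 2*t)^(-7/2)
K_X(t) = log M_X(t) = -7*log(1 - 2*t)/2
D^3[K](t) = -56/(8*t^3 - 12*t^2 + 6*t - 1)

κ_3 = D^3[K](0) = 56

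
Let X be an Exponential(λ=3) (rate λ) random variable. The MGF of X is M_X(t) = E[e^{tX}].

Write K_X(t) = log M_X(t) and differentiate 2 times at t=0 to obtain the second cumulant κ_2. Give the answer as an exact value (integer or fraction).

κ_2 = K^(2)(0) = 1/9

M_X(t) = 3/(3 - t)
K_X(t) = log M_X(t) = -log(3 - t) + log(3)
K^(2)(t) = 1/(t^2 - 6*t + 9)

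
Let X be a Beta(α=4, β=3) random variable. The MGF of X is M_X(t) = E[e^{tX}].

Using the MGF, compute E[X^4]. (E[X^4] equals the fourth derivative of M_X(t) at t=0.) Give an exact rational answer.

M_X(t) = ₁F₁(4; 7; t)
D^4[M](t) = ₁F₁(8; 11; t)/6

E[X^4] = D^4[M](0) = 1/6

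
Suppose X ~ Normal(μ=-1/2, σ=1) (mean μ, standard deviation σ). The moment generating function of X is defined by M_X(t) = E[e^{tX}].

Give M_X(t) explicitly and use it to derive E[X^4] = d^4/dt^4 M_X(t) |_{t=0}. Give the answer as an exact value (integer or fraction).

M_X(t) = e^(t^2/2 - t/2)
D^4[M](t) = (16*t^4*e^(t^2/2) - 32*t^3*e^(t^2/2) + 120*t^2*e^(t^2/2) - 104*t*e^(t^2/2) + 73*e^(t^2/2))*e^(-t/2)/16

E[X^4] = D^4[M](0) = 73/16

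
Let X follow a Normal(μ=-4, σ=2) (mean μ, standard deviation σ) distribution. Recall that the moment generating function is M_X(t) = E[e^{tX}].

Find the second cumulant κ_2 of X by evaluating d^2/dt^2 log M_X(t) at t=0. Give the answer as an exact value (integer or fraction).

M_X(t) = e^(2*t^2 - 4*t)
K_X(t) = log M_X(t) = 2*t^2 - 4*t
K^(2)(t) = 4

κ_2 = K^(2)(0) = 4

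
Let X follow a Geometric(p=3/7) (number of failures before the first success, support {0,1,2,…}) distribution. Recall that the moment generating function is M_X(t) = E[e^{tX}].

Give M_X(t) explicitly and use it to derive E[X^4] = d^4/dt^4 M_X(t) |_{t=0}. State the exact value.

M_X(t) = 3/(7*(1 - 4*e^(t)/7))
dM/dt = 12*e^(t)/(16*e^(2*t) - 56*e^(t) + 49)
d^2M/dt^2 = (-48*e^(2*t) - 84*e^(t))/(64*e^(3*t) - 336*e^(2*t) + 588*e^(t) - 343)
d^3M/dt^3 = (192*e^(3*t) + 1344*e^(2*t) + 588*e^(t))/(256*e^(4*t) - 1792*e^(3*t) + 4704*e^(2*t) - 5488*e^(t) + 2401)
d^4M/dt^4 = (-768*e^(4*t) - 14784*e^(3*t) - 25872*e^(2*t) - 4116*e^(t))/(1024*e^(5*t) - 8960*e^(4*t) + 31360*e^(3*t) - 54880*e^(2*t) + 48020*e^(t) - 16807)

E[X^4] = d^4M/dt^4 |_{t=0} = 5060/27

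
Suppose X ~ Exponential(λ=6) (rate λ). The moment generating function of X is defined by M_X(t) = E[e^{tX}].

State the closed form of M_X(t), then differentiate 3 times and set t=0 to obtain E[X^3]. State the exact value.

M_X(t) = 6/(6 - t)
dM/dt = 6/(t^2 - 12*t + 36)
d^2M/dt^2 = -12/(t^3 - 18*t^2 + 108*t - 216)
d^3M/dt^3 = 36/(t^4 - 24*t^3 + 216*t^2 - 864*t + 1296)

E[X^3] = d^3M/dt^3 |_{t=0} = 1/36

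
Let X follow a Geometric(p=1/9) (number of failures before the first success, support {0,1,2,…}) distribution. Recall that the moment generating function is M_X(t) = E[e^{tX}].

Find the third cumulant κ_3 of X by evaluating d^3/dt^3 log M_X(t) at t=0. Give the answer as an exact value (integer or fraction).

M_X(t) = 1/(9*(1 - 8*e^(t)/9))
K_X(t) = log M_X(t) = -log(1 - 8*e^(t)/9) - 2*log(3)
dK/dt = -8*e^(t)/(8*e^(t) - 9)
d^2K/dt^2 = 72*e^(t)/(64*e^(2*t) - 144*e^(t) + 81)
d^3K/dt^3 = (-576*e^(2*t) - 648*e^(t))/(512*e^(3*t) - 1728*e^(2*t) + 1944*e^(t) - 729)

κ_3 = d^3K/dt^3 |_{t=0} = 1224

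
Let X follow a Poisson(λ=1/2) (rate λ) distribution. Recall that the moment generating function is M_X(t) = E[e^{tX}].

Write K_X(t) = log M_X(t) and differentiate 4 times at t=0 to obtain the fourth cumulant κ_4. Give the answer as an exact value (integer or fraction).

M_X(t) = e^(e^(t)/2 - 1/2)
K_X(t) = log M_X(t) = e^(t)/2 - 1/2
K′(t) = e^(t)/2
K′′(t) = e^(t)/2
K′′′(t) = e^(t)/2
K′′′′(t) = e^(t)/2

κ_4 = K′′′′(0) = 1/2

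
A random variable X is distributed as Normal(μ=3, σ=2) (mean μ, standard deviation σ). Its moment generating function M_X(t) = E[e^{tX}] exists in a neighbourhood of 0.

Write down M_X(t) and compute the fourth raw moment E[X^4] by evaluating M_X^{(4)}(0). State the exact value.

E[X^4] = M′′′′(0) = 345

M_X(t) = e^(2*t^2 + 3*t)
M′(t) = 4*t*e^(3*t)*e^(2*t^2) + 3*e^(3*t)*e^(2*t^2)
M′′(t) = 16*t^2*e^(3*t)*e^(2*t^2) + 24*t*e^(3*t)*e^(2*t^2) + 13*e^(3*t)*e^(2*t^2)
M′′′(t) = 64*t^3*e^(3*t)*e^(2*t^2) + 144*t^2*e^(3*t)*e^(2*t^2) + 156*t*e^(3*t)*e^(2*t^2) + 63*e^(3*t)*e^(2*t^2)
M′′′′(t) = 256*t^4*e^(3*t)*e^(2*t^2) + 768*t^3*e^(3*t)*e^(2*t^2) + 1248*t^2*e^(3*t)*e^(2*t^2) + 1008*t*e^(3*t)*e^(2*t^2) + 345*e^(3*t)*e^(2*t^2)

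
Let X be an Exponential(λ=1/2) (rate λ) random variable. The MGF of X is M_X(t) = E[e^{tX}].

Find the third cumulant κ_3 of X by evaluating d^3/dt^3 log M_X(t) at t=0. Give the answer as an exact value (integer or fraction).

κ_3 = d^3K/dt^3 |_{t=0} = 16

M_X(t) = 1/(2*(1/2 - t))
K_X(t) = log M_X(t) = -log(1/2 - t) - log(2)
dK/dt = -2/(2*t - 1)
d^2K/dt^2 = 4/(4*t^2 - 4*t + 1)
d^3K/dt^3 = -16/(8*t^3 - 12*t^2 + 6*t - 1)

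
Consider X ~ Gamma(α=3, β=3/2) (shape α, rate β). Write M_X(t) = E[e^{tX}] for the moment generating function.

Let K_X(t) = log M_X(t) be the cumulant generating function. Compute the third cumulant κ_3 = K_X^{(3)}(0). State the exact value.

κ_3 = D^3[K](0) = 16/9

M_X(t) = 27/(8*(3/2 - t)^3)
K_X(t) = log M_X(t) = -3*log(3/2 - t) - 3*log(2) + 3*log(3)
D^3[K](t) = -48/(8*t^3 - 36*t^2 + 54*t - 27)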